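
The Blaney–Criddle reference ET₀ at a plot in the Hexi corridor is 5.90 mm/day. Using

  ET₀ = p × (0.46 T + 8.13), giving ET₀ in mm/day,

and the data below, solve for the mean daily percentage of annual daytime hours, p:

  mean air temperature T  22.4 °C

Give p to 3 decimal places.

p = ET₀ / (0.46 T + 8.13) = 5.90 / (0.46 × 22.4 + 8.13) = 5.90 / 18.434 = 0.3201

0.320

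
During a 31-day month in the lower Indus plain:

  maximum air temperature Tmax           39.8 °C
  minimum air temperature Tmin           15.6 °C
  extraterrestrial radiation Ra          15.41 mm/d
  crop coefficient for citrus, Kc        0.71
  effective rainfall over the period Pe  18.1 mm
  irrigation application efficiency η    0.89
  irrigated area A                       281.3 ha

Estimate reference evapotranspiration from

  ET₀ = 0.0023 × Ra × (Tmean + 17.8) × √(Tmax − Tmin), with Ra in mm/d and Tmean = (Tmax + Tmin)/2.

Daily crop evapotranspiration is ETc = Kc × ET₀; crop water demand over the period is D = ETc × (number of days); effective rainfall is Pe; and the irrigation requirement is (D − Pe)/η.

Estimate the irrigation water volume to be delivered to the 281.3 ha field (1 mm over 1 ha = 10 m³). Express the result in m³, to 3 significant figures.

495000 m³

Tmean = (39.8 + 15.6)/2 = 27.70 °C
ET₀ = 0.0023 × 15.41 × (27.70 + 17.8) × √24.2 = 0.0023 × 15.41 × 45.50 × 4.9193 = 7.9331 mm/d
ETc = Kc × ET₀ = 0.71 × 7.9331 = 5.6325 mm/d
Crop demand D = ETc × 31 d = 5.6325 × 31 = 174.608 mm
D − Pe = 174.608 − 18.1 = 156.508 mm
Gross irrigation = 156.508 / 0.89 = 175.852 mm
Volume = 175.852 mm × 281.3 ha × 10 = 494671.7 m³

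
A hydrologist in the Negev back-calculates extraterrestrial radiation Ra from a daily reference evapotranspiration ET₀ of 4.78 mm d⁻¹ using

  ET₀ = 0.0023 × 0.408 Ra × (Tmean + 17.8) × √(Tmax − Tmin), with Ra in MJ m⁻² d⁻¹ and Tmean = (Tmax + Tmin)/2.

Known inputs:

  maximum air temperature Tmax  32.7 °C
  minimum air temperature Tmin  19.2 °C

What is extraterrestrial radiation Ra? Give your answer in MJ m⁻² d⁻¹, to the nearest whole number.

Tmean = (32.7+19.2)/2 = 25.95 °C; ΔT = 13.5
Ra = ET₀ / [0.0023 × 0.408 × (Tmean+17.8) × √ΔT]
   = 4.78 / (0.0023 × 0.408 × 43.75 × 3.6742) = 31.688 MJ m⁻² d⁻¹

32 MJ m⁻² d⁻¹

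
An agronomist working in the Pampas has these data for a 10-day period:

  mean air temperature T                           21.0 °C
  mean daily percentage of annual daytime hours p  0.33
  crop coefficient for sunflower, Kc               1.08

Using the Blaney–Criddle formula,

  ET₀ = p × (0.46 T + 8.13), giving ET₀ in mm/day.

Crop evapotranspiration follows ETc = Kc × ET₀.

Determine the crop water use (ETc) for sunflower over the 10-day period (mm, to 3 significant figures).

63.4 mm

ET₀ = 0.33 × (0.46 × 21.0 + 8.13) = 0.33 × 17.790 = 5.8707 mm/d
ETc = Kc × ET₀ = 1.08 × 5.8707 = 6.3404 mm/d
Over 10 days: 6.3404 × 10 = 63.404 mm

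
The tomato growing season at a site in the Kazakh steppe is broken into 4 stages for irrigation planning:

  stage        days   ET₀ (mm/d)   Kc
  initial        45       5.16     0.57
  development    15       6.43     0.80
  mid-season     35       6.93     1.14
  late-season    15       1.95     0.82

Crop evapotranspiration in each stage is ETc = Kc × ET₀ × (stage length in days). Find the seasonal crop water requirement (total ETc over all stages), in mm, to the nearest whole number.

510 mm

initial: 0.57 × 5.16 × 45 = 132.35 mm
development: 0.80 × 6.43 × 15 = 77.16 mm
mid-season: 1.14 × 6.93 × 35 = 276.51 mm
late-season: 0.82 × 1.95 × 15 = 23.99 mm
Seasonal total = 510.01 mm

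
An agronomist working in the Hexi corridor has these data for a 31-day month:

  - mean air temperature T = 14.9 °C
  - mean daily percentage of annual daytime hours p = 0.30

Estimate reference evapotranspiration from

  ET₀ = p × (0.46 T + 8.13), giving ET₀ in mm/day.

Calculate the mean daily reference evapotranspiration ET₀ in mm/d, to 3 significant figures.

4.50 mm/d

ET₀ = 0.30 × (0.46 × 14.9 + 8.13) = 0.30 × 14.984 = 4.4952 mm/d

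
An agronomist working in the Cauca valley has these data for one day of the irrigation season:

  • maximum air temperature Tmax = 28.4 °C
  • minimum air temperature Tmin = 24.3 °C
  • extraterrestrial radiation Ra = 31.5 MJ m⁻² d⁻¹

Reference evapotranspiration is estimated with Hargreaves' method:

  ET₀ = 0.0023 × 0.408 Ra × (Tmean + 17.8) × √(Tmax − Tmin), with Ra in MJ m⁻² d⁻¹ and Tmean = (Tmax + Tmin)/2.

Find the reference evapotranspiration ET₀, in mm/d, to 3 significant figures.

Tmean = (28.4 + 24.3)/2 = 26.35 °C
0.408 Ra = 0.408 × 31.5 = 12.8520 mm/d equivalent
ET₀ = 0.0023 × 12.8520 × (26.35 + 17.8) × √4.1 = 0.0023 × 12.8520 × 44.15 × 2.0248 = 2.6425 mm/d

2.64 mm/d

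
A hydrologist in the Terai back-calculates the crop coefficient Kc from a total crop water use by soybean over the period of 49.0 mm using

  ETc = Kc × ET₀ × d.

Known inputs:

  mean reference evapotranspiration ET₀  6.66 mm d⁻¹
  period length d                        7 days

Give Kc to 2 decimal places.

ETc = Kc × ET₀ × d  ⇒  Kc = ETc / (ET₀ × d)
Kc = 49.0 / (6.66 × 7) = 49.0 / 46.62 = 1.0511

1.05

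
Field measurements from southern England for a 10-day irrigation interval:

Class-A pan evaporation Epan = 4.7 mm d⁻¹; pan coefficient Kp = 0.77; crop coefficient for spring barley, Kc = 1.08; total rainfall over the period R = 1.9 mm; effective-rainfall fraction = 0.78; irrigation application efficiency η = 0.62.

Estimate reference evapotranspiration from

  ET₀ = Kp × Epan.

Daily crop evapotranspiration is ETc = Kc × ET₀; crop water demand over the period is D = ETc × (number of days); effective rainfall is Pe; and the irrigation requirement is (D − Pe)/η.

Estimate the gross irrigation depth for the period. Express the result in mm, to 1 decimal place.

ET₀ = 0.77 × 4.7 = 3.6190 mm/d
ETc = Kc × ET₀ = 1.08 × 3.6190 = 3.9085 mm/d
Crop demand D = ETc × 10 d = 3.9085 × 10 = 39.085 mm
Pe = 0.78 × 1.9 = 1.482 mm
D − Pe = 39.085 − 1.482 = 37.603 mm
Gross irrigation = 37.603 / 0.62 = 60.650 mm

60.7 mm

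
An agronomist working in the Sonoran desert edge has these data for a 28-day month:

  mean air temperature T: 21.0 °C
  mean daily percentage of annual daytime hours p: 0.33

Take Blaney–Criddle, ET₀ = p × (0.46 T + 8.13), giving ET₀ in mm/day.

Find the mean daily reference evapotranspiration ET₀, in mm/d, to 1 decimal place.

5.9 mm/d

ET₀ = 0.33 × (0.46 × 21.0 + 8.13) = 0.33 × 17.790 = 5.8707 mm/d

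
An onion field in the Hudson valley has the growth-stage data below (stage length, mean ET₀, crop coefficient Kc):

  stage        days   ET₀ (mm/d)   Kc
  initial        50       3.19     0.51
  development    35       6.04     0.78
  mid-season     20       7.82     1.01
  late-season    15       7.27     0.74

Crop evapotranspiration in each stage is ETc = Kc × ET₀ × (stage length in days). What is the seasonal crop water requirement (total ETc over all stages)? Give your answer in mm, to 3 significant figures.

485 mm

initial: 0.51 × 3.19 × 50 = 81.35 mm
development: 0.78 × 6.04 × 35 = 164.89 mm
mid-season: 1.01 × 7.82 × 20 = 157.96 mm
late-season: 0.74 × 7.27 × 15 = 80.70 mm
Seasonal total = 484.90 mm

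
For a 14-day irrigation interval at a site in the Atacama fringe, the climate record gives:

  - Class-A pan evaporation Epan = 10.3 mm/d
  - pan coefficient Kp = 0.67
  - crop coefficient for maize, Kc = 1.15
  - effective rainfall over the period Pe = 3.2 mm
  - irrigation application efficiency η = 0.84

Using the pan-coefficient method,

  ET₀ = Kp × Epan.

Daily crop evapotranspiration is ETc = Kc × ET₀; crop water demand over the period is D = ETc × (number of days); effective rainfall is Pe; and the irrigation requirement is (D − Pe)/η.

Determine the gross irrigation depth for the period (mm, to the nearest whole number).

128 mm

ET₀ = 0.67 × 10.3 = 6.9010 mm/d
ETc = Kc × ET₀ = 1.15 × 6.9010 = 7.9362 mm/d
Crop demand D = ETc × 14 d = 7.9362 × 14 = 111.107 mm
D − Pe = 111.107 − 3.2 = 107.907 mm
Gross irrigation = 107.907 / 0.84 = 128.461 mm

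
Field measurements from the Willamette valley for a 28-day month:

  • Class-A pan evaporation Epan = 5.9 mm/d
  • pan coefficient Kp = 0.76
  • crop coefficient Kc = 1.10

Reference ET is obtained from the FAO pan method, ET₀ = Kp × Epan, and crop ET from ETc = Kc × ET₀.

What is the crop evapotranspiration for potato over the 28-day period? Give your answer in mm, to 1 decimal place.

ET₀ = 0.76 × 5.9 = 4.4840 mm/d
ETc = Kc × ET₀ = 1.10 × 4.4840 = 4.9324 mm/d
Over 28 days: 4.9324 × 28 = 138.107 mm

138.1 mm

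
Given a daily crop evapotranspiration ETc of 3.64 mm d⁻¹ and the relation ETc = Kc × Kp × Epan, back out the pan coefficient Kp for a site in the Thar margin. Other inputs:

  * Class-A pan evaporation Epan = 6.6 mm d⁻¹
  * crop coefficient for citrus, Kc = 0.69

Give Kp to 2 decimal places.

0.80

ETc = Kc × Kp × Epan  ⇒  Kp = ETc / (Kc × Epan)
Kp = 3.64 / (0.69 × 6.6) = 3.64 / 4.554 = 0.7993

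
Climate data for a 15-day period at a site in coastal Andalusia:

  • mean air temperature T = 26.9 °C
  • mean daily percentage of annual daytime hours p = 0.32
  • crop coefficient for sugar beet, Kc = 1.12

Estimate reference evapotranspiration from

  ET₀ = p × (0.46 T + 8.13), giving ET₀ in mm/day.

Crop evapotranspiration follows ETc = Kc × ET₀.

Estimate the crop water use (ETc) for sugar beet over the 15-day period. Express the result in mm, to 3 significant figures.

ET₀ = 0.32 × (0.46 × 26.9 + 8.13) = 0.32 × 20.504 = 6.5613 mm/d
ETc = Kc × ET₀ = 1.12 × 6.5613 = 7.3487 mm/d
Over 15 days: 7.3487 × 15 = 110.231 mm

110 mm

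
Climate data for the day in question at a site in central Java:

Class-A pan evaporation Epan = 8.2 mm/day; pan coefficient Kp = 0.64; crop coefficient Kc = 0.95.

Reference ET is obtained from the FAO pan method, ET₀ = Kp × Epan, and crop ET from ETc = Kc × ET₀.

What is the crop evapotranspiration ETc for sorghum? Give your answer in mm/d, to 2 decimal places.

ET₀ = 0.64 × 8.2 = 5.2480 mm/d
ETc = Kc × ET₀ = 0.95 × 5.2480 = 4.9856 mm/d

4.99 mm/d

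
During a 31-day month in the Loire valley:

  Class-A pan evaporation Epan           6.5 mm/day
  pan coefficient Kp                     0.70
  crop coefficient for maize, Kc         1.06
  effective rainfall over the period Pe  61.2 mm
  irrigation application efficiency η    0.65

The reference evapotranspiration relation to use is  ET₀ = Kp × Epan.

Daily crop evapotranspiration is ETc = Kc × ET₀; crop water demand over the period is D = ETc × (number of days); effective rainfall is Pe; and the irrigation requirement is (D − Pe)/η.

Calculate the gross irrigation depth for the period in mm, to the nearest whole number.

ET₀ = 0.70 × 6.5 = 4.5500 mm/d
ETc = Kc × ET₀ = 1.06 × 4.5500 = 4.8230 mm/d
Crop demand D = ETc × 31 d = 4.8230 × 31 = 149.513 mm
D − Pe = 149.513 − 61.2 = 88.313 mm
Gross irrigation = 88.313 / 0.65 = 135.866 mm

136 mm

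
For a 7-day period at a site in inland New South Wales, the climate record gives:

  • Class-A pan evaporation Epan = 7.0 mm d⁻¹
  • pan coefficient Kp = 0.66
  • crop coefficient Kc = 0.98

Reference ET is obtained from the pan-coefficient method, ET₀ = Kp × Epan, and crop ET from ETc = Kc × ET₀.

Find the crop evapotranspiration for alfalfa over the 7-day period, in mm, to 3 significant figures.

31.7 mm

ET₀ = 0.66 × 7.0 = 4.6200 mm/d
ETc = Kc × ET₀ = 0.98 × 4.6200 = 4.5276 mm/d
Over 7 days: 4.5276 × 7 = 31.693 mm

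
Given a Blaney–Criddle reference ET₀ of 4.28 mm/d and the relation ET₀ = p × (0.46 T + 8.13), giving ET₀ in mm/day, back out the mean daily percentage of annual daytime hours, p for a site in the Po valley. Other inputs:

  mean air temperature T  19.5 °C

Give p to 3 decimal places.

0.250

p = ET₀ / (0.46 T + 8.13) = 4.28 / (0.46 × 19.5 + 8.13) = 4.28 / 17.100 = 0.2503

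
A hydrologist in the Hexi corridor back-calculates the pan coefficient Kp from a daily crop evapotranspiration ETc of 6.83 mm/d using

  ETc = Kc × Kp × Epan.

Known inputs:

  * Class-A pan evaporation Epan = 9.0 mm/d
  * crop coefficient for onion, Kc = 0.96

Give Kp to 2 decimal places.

0.79

ETc = Kc × Kp × Epan  ⇒  Kp = ETc / (Kc × Epan)
Kp = 6.83 / (0.96 × 9.0) = 6.83 / 8.640 = 0.7905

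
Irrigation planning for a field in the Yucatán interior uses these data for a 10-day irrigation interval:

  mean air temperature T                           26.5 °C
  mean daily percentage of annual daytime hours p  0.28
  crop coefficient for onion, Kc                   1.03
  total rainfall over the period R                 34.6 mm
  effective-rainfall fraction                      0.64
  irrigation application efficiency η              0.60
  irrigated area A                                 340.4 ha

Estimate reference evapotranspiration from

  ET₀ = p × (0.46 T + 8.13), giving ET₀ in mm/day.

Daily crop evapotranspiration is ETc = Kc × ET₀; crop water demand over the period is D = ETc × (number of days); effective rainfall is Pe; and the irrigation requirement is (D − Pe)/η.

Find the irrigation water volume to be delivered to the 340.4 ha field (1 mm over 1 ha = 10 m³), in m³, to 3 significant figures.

ET₀ = 0.28 × (0.46 × 26.5 + 8.13) = 0.28 × 20.320 = 5.6896 mm/d
ETc = Kc × ET₀ = 1.03 × 5.6896 = 5.8603 mm/d
Crop demand D = ETc × 10 d = 5.8603 × 10 = 58.603 mm
Pe = 0.64 × 34.6 = 22.144 mm
D − Pe = 58.603 − 22.144 = 36.459 mm
Gross irrigation = 36.459 / 0.60 = 60.765 mm
Volume = 60.765 mm × 340.4 ha × 10 = 206844.1 m³

207000 m³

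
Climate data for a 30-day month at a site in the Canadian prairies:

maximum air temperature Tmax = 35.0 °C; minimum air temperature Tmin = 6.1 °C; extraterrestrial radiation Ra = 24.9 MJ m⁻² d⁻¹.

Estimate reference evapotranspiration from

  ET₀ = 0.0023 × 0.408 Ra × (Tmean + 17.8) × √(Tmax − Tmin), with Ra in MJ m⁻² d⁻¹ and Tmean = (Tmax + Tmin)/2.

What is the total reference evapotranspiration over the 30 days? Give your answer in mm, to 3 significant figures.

Tmean = (35.0 + 6.1)/2 = 20.55 °C
0.408 Ra = 0.408 × 24.9 = 10.1592 mm/d equivalent
ET₀ = 0.0023 × 10.1592 × (20.55 + 17.8) × √28.9 = 0.0023 × 10.1592 × 38.35 × 5.3759 = 4.8173 mm/d
Over 30 days: 4.8173 × 30 = 144.519 mm

145 mm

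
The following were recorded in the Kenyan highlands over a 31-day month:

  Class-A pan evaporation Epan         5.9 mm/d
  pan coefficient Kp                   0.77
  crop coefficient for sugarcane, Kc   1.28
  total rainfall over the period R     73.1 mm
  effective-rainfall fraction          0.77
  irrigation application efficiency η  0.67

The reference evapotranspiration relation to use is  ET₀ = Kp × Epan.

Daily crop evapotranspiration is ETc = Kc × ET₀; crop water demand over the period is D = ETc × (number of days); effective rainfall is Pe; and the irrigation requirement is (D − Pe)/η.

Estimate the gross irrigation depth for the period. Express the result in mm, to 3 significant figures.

185 mm

ET₀ = 0.77 × 5.9 = 4.5430 mm/d
ETc = Kc × ET₀ = 1.28 × 4.5430 = 5.8150 mm/d
Crop demand D = ETc × 31 d = 5.8150 × 31 = 180.265 mm
Pe = 0.77 × 73.1 = 56.287 mm
D − Pe = 180.265 − 56.287 = 123.978 mm
Gross irrigation = 123.978 / 0.67 = 185.042 mm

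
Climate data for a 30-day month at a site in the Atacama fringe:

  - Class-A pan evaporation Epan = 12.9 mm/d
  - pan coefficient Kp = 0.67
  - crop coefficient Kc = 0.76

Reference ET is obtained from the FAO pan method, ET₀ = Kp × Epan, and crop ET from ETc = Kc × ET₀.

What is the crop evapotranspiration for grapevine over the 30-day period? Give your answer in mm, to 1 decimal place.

ET₀ = 0.67 × 12.9 = 8.6430 mm/d
ETc = Kc × ET₀ = 0.76 × 8.6430 = 6.5687 mm/d
Over 30 days: 6.5687 × 30 = 197.061 mm

197.1 mm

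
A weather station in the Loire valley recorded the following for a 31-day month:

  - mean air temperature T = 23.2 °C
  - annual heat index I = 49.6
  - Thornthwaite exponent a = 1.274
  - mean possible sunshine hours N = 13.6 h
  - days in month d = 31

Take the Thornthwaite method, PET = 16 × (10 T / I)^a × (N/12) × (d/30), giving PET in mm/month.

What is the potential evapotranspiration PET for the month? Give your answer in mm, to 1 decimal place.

133.8 mm

10T/I = 10 × 23.2 / 49.6 = 4.6774
(10T/I)^a = 4.6774^1.274 = 7.1382
Uncorrected PET = 16 × 7.1382 = 114.211 mm
Correction = (N/12)(d/30) = (13.6/12)(31/30) = 1.1711
PET = 114.211 × 1.1711 = 133.753 mm/month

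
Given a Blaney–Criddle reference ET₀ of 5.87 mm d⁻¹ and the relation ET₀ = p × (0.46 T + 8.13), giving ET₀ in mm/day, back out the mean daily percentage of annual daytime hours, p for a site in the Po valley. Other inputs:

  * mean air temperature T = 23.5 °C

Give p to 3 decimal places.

p = ET₀ / (0.46 T + 8.13) = 5.87 / (0.46 × 23.5 + 8.13) = 5.87 / 18.940 = 0.3099

0.310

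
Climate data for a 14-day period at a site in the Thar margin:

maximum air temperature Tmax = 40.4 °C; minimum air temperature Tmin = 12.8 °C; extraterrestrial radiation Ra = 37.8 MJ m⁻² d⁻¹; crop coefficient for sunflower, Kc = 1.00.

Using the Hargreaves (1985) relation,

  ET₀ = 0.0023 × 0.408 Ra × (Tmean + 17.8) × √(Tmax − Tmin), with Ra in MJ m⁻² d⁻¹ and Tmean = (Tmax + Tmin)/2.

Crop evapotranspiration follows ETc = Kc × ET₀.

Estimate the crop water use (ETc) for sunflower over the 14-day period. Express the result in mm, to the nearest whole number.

Tmean = (40.4 + 12.8)/2 = 26.60 °C
0.408 Ra = 0.408 × 37.8 = 15.4224 mm/d equivalent
ET₀ = 0.0023 × 15.4224 × (26.60 + 17.8) × √27.6 = 0.0023 × 15.4224 × 44.40 × 5.2536 = 8.2741 mm/d
ETc = Kc × ET₀ = 1.00 × 8.2741 = 8.2741 mm/d
Over 14 days: 8.2741 × 14 = 115.837 mm

116 mm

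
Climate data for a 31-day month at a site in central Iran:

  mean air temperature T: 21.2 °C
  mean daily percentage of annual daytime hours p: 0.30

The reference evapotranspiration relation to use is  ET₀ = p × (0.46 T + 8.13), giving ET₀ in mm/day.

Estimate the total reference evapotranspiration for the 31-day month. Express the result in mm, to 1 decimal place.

ET₀ = 0.30 × (0.46 × 21.2 + 8.13) = 0.30 × 17.882 = 5.3646 mm/d
Monthly total = 5.3646 × 31 = 166.303 mm

166.3 mm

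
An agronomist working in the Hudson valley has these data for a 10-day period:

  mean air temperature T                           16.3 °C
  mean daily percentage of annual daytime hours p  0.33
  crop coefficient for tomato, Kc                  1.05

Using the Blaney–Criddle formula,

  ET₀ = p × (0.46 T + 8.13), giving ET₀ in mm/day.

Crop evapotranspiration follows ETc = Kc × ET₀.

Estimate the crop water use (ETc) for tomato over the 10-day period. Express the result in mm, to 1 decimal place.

54.2 mm

ET₀ = 0.33 × (0.46 × 16.3 + 8.13) = 0.33 × 15.628 = 5.1572 mm/d
ETc = Kc × ET₀ = 1.05 × 5.1572 = 5.4151 mm/d
Over 10 days: 5.4151 × 10 = 54.151 mm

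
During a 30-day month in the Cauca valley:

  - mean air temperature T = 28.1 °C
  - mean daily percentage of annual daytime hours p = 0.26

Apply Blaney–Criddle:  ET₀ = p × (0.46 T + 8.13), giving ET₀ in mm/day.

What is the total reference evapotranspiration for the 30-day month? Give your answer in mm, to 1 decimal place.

164.2 mm

ET₀ = 0.26 × (0.46 × 28.1 + 8.13) = 0.26 × 21.056 = 5.4746 mm/d
Monthly total = 5.4746 × 30 = 164.238 mm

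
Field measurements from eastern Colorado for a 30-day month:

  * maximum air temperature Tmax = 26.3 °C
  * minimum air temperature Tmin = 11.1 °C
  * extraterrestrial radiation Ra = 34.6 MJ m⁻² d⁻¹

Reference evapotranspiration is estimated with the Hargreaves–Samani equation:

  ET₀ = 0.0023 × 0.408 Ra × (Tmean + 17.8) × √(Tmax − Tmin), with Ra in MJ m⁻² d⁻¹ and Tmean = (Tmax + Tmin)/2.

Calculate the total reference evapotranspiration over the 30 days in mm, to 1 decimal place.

138.6 mm

Tmean = (26.3 + 11.1)/2 = 18.70 °C
0.408 Ra = 0.408 × 34.6 = 14.1168 mm/d equivalent
ET₀ = 0.0023 × 14.1168 × (18.70 + 17.8) × √15.2 = 0.0023 × 14.1168 × 36.50 × 3.8987 = 4.6204 mm/d
Over 30 days: 4.6204 × 30 = 138.612 mm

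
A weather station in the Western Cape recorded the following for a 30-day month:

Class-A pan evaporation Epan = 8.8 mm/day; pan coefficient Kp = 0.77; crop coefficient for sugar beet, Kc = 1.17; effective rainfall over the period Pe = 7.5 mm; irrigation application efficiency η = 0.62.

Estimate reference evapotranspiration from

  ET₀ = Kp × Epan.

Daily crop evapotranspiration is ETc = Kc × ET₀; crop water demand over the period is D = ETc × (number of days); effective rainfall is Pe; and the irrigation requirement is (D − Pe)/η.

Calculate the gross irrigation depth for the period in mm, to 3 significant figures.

ET₀ = 0.77 × 8.8 = 6.7760 mm/d
ETc = Kc × ET₀ = 1.17 × 6.7760 = 7.9279 mm/d
Crop demand D = ETc × 30 d = 7.9279 × 30 = 237.837 mm
D − Pe = 237.837 − 7.5 = 230.337 mm
Gross irrigation = 230.337 / 0.62 = 371.511 mm

372 mm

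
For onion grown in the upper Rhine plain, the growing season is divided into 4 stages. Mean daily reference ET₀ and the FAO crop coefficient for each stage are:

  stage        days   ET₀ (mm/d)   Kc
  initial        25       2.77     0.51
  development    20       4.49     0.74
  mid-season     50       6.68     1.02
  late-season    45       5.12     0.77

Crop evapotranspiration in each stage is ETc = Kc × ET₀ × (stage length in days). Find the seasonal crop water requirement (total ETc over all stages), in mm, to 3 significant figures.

620 mm

initial: 0.51 × 2.77 × 25 = 35.32 mm
development: 0.74 × 4.49 × 20 = 66.45 mm
mid-season: 1.02 × 6.68 × 50 = 340.68 mm
late-season: 0.77 × 5.12 × 45 = 177.41 mm
Seasonal total = 619.86 mm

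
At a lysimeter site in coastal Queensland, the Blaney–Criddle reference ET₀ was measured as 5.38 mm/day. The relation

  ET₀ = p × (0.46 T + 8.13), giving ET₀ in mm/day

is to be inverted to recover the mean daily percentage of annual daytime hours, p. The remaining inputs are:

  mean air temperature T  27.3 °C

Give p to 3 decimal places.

0.260

p = ET₀ / (0.46 T + 8.13) = 5.38 / (0.46 × 27.3 + 8.13) = 5.38 / 20.688 = 0.2601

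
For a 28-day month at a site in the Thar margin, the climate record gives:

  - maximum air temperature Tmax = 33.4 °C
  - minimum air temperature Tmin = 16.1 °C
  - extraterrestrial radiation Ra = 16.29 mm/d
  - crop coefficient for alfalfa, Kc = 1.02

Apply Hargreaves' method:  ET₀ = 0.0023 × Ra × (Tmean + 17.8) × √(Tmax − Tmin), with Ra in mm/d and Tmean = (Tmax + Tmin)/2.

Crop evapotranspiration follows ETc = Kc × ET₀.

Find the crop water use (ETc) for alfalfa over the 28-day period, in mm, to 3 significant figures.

Tmean = (33.4 + 16.1)/2 = 24.75 °C
ET₀ = 0.0023 × 16.29 × (24.75 + 17.8) × √17.3 = 0.0023 × 16.29 × 42.55 × 4.1593 = 6.6308 mm/d
ETc = Kc × ET₀ = 1.02 × 6.6308 = 6.7634 mm/d
Over 28 days: 6.7634 × 28 = 189.375 mm

189 mm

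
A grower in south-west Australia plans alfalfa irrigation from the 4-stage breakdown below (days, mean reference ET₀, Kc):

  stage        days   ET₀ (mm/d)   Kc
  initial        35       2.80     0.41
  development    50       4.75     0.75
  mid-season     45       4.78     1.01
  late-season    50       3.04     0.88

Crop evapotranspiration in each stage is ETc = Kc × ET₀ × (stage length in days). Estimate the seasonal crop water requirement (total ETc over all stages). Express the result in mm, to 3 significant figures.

initial: 0.41 × 2.80 × 35 = 40.18 mm
development: 0.75 × 4.75 × 50 = 178.13 mm
mid-season: 1.01 × 4.78 × 45 = 217.25 mm
late-season: 0.88 × 3.04 × 50 = 133.76 mm
Seasonal total = 569.32 mm

569 mm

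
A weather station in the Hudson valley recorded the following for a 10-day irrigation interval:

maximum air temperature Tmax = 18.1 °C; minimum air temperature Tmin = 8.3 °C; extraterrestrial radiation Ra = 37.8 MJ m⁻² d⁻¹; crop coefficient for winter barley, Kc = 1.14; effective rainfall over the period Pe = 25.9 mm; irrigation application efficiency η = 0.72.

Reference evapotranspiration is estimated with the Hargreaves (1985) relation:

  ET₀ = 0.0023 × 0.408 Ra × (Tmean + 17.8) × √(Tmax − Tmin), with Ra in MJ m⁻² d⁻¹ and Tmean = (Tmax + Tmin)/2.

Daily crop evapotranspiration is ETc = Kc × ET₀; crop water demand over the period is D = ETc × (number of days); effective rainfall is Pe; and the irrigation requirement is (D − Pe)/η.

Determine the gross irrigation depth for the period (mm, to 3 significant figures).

Tmean = (18.1 + 8.3)/2 = 13.20 °C
0.408 Ra = 0.408 × 37.8 = 15.4224 mm/d equivalent
ET₀ = 0.0023 × 15.4224 × (13.20 + 17.8) × √9.8 = 0.0023 × 15.4224 × 31.00 × 3.1305 = 3.4424 mm/d
ETc = Kc × ET₀ = 1.14 × 3.4424 = 3.9243 mm/d
Crop demand D = ETc × 10 d = 3.9243 × 10 = 39.243 mm
D − Pe = 39.243 − 25.9 = 13.343 mm
Gross irrigation = 13.343 / 0.72 = 18.532 mm

18.5 mm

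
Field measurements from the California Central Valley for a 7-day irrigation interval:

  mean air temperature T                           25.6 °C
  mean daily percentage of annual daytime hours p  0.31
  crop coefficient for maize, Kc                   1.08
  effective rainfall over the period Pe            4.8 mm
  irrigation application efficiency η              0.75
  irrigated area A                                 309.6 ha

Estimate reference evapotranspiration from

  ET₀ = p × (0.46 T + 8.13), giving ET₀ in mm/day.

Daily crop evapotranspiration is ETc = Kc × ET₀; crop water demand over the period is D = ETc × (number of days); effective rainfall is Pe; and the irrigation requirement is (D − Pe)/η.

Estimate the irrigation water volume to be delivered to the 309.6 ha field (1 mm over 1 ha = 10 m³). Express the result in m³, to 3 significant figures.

173000 m³

ET₀ = 0.31 × (0.46 × 25.6 + 8.13) = 0.31 × 19.906 = 6.1709 mm/d
ETc = Kc × ET₀ = 1.08 × 6.1709 = 6.6646 mm/d
Crop demand D = ETc × 7 d = 6.6646 × 7 = 46.652 mm
D − Pe = 46.652 − 4.8 = 41.852 mm
Gross irrigation = 41.852 / 0.75 = 55.803 mm
Volume = 55.803 mm × 309.6 ha × 10 = 172766.1 m³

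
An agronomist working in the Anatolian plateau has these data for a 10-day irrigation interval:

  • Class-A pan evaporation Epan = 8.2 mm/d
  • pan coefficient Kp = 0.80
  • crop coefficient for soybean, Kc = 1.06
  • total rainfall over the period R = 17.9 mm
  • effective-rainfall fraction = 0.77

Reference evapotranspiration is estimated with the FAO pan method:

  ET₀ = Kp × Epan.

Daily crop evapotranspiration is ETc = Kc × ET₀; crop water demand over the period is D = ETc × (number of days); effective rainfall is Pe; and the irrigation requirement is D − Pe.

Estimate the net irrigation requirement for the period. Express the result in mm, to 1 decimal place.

ET₀ = 0.80 × 8.2 = 6.5600 mm/d
ETc = Kc × ET₀ = 1.06 × 6.5600 = 6.9536 mm/d
Crop demand D = ETc × 10 d = 6.9536 × 10 = 69.536 mm
Pe = 0.77 × 17.9 = 13.783 mm
D − Pe = 69.536 − 13.783 = 55.753 mm

55.8 mm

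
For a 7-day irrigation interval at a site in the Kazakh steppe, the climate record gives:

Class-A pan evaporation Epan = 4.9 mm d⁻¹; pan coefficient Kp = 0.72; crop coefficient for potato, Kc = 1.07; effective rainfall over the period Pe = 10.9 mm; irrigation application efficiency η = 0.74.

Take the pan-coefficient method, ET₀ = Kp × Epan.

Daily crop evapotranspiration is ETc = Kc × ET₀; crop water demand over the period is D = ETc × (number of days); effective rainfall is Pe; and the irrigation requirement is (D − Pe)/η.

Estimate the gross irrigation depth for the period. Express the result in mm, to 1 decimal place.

ET₀ = 0.72 × 4.9 = 3.5280 mm/d
ETc = Kc × ET₀ = 1.07 × 3.5280 = 3.7750 mm/d
Crop demand D = ETc × 7 d = 3.7750 × 7 = 26.425 mm
D − Pe = 26.425 − 10.9 = 15.525 mm
Gross irrigation = 15.525 / 0.74 = 20.980 mm

21.0 mm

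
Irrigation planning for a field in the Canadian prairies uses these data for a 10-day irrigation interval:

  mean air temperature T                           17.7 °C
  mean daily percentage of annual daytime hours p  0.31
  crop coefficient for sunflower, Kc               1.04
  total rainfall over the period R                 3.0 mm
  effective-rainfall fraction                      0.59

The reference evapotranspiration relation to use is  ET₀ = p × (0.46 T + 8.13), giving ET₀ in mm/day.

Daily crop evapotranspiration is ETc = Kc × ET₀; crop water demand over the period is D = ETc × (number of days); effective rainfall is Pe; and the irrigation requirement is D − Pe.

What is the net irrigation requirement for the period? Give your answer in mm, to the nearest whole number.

51 mm

ET₀ = 0.31 × (0.46 × 17.7 + 8.13) = 0.31 × 16.272 = 5.0443 mm/d
ETc = Kc × ET₀ = 1.04 × 5.0443 = 5.2461 mm/d
Crop demand D = ETc × 10 d = 5.2461 × 10 = 52.461 mm
Pe = 0.59 × 3.0 = 1.770 mm
D − Pe = 52.461 − 1.770 = 50.691 mm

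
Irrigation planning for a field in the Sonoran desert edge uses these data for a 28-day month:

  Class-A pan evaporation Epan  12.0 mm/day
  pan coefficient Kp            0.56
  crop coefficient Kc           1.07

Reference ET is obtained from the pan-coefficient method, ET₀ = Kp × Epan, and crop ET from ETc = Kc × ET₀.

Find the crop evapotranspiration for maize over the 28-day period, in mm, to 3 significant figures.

ET₀ = 0.56 × 12.0 = 6.7200 mm/d
ETc = Kc × ET₀ = 1.07 × 6.7200 = 7.1904 mm/d
Over 28 days: 7.1904 × 28 = 201.331 mm

201 mm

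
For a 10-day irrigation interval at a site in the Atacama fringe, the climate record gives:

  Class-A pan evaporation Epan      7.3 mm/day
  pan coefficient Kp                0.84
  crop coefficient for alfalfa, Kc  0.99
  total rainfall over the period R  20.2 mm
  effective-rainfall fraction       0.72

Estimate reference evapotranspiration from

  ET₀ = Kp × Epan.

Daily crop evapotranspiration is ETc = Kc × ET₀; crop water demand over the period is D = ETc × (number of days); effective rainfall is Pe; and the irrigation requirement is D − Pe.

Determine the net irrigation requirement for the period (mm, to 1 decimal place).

ET₀ = 0.84 × 7.3 = 6.1320 mm/d
ETc = Kc × ET₀ = 0.99 × 6.1320 = 6.0707 mm/d
Crop demand D = ETc × 10 d = 6.0707 × 10 = 60.707 mm
Pe = 0.72 × 20.2 = 14.544 mm
D − Pe = 60.707 − 14.544 = 46.163 mm

46.2 mm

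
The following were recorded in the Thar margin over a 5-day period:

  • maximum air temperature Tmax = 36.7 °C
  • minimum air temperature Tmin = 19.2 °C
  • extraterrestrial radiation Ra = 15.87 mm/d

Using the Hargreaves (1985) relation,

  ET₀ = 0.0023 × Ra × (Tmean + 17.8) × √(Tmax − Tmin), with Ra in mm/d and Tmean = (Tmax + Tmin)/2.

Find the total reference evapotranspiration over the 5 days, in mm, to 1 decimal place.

Tmean = (36.7 + 19.2)/2 = 27.95 °C
ET₀ = 0.0023 × 15.87 × (27.95 + 17.8) × √17.5 = 0.0023 × 15.87 × 45.75 × 4.1833 = 6.9858 mm/d
Over 5 days: 6.9858 × 5 = 34.929 mm

34.9 mm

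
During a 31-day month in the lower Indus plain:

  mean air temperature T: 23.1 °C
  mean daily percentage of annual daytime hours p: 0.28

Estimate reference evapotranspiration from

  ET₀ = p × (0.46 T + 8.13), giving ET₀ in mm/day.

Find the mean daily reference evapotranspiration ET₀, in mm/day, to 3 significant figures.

ET₀ = 0.28 × (0.46 × 23.1 + 8.13) = 0.28 × 18.756 = 5.2517 mm/d

5.25 mm/day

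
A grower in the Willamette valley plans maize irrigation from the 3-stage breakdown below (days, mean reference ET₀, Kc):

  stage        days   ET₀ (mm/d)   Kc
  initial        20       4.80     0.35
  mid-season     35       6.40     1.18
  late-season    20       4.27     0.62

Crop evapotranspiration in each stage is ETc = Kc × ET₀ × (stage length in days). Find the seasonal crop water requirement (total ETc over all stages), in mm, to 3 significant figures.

initial: 0.35 × 4.80 × 20 = 33.60 mm
mid-season: 1.18 × 6.40 × 35 = 264.32 mm
late-season: 0.62 × 4.27 × 20 = 52.95 mm
Seasonal total = 350.87 mm

351 mm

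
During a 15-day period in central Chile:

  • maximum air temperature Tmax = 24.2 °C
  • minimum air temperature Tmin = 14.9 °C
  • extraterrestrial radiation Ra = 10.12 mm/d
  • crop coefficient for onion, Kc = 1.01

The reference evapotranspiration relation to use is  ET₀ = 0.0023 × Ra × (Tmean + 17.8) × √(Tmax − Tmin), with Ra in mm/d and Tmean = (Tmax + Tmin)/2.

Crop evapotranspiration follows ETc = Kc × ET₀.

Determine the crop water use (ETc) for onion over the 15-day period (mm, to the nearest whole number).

40 mm

Tmean = (24.2 + 14.9)/2 = 19.55 °C
ET₀ = 0.0023 × 10.12 × (19.55 + 17.8) × √9.3 = 0.0023 × 10.12 × 37.35 × 3.0496 = 2.6512 mm/d
ETc = Kc × ET₀ = 1.01 × 2.6512 = 2.6777 mm/d
Over 15 days: 2.6777 × 15 = 40.166 mm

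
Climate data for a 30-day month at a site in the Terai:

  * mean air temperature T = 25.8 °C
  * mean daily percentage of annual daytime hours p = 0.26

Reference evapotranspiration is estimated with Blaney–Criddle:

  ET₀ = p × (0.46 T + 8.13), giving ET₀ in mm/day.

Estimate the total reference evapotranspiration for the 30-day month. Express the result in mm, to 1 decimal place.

156.0 mm

ET₀ = 0.26 × (0.46 × 25.8 + 8.13) = 0.26 × 19.998 = 5.1995 mm/d
Monthly total = 5.1995 × 30 = 155.985 mm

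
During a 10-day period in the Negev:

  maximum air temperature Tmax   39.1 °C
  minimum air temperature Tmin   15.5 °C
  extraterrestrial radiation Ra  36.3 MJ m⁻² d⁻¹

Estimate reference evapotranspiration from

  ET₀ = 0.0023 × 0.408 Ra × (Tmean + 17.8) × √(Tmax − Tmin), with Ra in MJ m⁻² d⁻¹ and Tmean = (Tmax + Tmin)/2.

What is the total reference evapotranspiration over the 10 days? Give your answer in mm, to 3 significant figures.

74.6 mm

Tmean = (39.1 + 15.5)/2 = 27.30 °C
0.408 Ra = 0.408 × 36.3 = 14.8104 mm/d equivalent
ET₀ = 0.0023 × 14.8104 × (27.30 + 17.8) × √23.6 = 0.0023 × 14.8104 × 45.10 × 4.8580 = 7.4633 mm/d
Over 10 days: 7.4633 × 10 = 74.633 mm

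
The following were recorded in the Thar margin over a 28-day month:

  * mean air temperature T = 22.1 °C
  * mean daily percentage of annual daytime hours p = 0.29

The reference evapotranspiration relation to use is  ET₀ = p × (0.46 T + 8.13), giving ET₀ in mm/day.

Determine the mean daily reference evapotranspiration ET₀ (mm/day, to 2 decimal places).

5.31 mm/day

ET₀ = 0.29 × (0.46 × 22.1 + 8.13) = 0.29 × 18.296 = 5.3058 mm/d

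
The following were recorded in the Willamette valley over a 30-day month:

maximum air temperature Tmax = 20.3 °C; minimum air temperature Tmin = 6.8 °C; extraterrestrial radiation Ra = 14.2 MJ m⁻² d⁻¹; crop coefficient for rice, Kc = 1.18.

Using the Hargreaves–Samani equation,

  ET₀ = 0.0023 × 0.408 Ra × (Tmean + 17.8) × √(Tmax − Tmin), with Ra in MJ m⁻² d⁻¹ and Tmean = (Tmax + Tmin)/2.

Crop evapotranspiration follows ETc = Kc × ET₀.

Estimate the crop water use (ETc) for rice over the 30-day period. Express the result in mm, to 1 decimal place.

Tmean = (20.3 + 6.8)/2 = 13.55 °C
0.408 Ra = 0.408 × 14.2 = 5.7936 mm/d equivalent
ET₀ = 0.0023 × 5.7936 × (13.55 + 17.8) × √13.5 = 0.0023 × 5.7936 × 31.35 × 3.6742 = 1.5349 mm/d
ETc = Kc × ET₀ = 1.18 × 1.5349 = 1.8112 mm/d
Over 30 days: 1.8112 × 30 = 54.336 mm

54.3 mm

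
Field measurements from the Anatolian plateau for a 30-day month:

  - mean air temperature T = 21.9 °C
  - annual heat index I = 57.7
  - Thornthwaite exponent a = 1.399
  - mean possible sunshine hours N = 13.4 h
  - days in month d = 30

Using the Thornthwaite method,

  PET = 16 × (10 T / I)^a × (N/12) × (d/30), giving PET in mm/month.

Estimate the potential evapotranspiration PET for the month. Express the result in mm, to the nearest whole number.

10T/I = 10 × 21.9 / 57.7 = 3.7955
(10T/I)^a = 3.7955^1.399 = 6.4625
Uncorrected PET = 16 × 6.4625 = 103.400 mm
Correction = (N/12)(d/30) = (13.4/12)(30/30) = 1.1167
PET = 103.400 × 1.1167 = 115.467 mm/month

115 mm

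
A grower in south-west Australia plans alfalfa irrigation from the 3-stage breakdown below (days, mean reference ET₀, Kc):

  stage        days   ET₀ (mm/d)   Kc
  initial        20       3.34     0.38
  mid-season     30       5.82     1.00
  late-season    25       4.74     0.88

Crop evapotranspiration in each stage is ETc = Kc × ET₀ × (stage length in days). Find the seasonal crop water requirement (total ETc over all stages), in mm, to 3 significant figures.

304 mm

initial: 0.38 × 3.34 × 20 = 25.38 mm
mid-season: 1.00 × 5.82 × 30 = 174.60 mm
late-season: 0.88 × 4.74 × 25 = 104.28 mm
Seasonal total = 304.26 mm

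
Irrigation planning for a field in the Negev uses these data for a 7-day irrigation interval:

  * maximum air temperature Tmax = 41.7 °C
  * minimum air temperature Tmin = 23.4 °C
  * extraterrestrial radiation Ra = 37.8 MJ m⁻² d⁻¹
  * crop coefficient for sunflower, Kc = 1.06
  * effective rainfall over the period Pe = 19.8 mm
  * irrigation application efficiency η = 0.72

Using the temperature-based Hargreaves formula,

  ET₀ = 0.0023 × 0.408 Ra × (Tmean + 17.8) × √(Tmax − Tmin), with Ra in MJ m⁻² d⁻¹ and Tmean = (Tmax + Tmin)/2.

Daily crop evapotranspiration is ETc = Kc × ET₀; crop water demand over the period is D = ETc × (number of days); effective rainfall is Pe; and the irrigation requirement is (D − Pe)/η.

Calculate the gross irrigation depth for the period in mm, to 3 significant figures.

Tmean = (41.7 + 23.4)/2 = 32.55 °C
0.408 Ra = 0.408 × 37.8 = 15.4224 mm/d equivalent
ET₀ = 0.0023 × 15.4224 × (32.55 + 17.8) × √18.3 = 0.0023 × 15.4224 × 50.35 × 4.2778 = 7.6401 mm/d
ETc = Kc × ET₀ = 1.06 × 7.6401 = 8.0985 mm/d
Crop demand D = ETc × 7 d = 8.0985 × 7 = 56.690 mm
D − Pe = 56.690 − 19.8 = 36.890 mm
Gross irrigation = 36.890 / 0.72 = 51.236 mm

51.2 mm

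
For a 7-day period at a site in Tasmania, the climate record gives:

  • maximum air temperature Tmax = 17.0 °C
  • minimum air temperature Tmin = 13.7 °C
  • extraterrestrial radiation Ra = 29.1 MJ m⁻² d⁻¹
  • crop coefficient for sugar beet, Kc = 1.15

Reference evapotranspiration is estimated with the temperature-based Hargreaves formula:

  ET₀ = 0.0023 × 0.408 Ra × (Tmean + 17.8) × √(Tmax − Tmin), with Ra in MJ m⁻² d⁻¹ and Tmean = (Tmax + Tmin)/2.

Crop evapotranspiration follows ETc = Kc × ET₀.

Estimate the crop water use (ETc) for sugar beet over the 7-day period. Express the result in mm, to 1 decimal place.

Tmean = (17.0 + 13.7)/2 = 15.35 °C
0.408 Ra = 0.408 × 29.1 = 11.8728 mm/d equivalent
ET₀ = 0.0023 × 11.8728 × (15.35 + 17.8) × √3.3 = 0.0023 × 11.8728 × 33.15 × 1.8166 = 1.6445 mm/d
ETc = Kc × ET₀ = 1.15 × 1.6445 = 1.8912 mm/d
Over 7 days: 1.8912 × 7 = 13.238 mm

13.2 mm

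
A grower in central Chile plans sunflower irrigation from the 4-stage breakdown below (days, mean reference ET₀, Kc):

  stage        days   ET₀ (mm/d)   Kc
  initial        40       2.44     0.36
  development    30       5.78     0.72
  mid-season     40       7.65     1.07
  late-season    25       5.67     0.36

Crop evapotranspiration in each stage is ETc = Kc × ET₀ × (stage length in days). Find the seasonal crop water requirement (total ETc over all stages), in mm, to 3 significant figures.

initial: 0.36 × 2.44 × 40 = 35.14 mm
development: 0.72 × 5.78 × 30 = 124.85 mm
mid-season: 1.07 × 7.65 × 40 = 327.42 mm
late-season: 0.36 × 5.67 × 25 = 51.03 mm
Seasonal total = 538.44 mm

538 mm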